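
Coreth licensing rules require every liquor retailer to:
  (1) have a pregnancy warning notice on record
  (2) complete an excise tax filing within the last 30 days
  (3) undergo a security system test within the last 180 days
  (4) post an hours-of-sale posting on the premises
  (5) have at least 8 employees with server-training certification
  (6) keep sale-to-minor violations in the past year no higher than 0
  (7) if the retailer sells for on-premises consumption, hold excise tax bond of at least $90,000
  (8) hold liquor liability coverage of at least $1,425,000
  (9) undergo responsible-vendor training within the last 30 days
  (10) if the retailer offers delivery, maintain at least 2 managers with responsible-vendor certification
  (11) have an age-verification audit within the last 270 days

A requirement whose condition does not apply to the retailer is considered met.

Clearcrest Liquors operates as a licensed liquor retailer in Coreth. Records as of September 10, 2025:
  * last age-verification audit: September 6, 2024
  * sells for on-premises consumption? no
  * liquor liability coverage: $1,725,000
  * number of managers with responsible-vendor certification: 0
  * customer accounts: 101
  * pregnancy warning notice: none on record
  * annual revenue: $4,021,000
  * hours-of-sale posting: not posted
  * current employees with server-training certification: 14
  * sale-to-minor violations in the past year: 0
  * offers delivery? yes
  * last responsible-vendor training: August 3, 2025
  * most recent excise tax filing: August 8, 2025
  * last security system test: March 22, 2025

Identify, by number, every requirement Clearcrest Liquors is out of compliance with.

1, 2, 4, 9, 10, 11

1. pregnancy warning notice absent → not met
2. excise tax filing 33 days ago vs limit 30 → not met
3. security system test 172 days ago vs limit 180 → met
4. hours-of-sale posting absent → not met
5. employees with server-training certification 14 ≥ 8 → met
6. sale-to-minor violations in the past year 0 ≤ 0 → met
7. condition 'sells for on-premises consumption' does not hold → requirement n/a → met
8. liquor liability coverage $1,725,000 ≥ $1,425,000 → met
9. responsible-vendor training 38 days ago vs limit 30 → not met
10. condition 'offers delivery' holds; managers with responsible-vendor certification 0 < 2 → not met
11. age-verification audit 369 days ago vs limit 270 → not met
Not met: 1, 2, 4, 9, 10, 11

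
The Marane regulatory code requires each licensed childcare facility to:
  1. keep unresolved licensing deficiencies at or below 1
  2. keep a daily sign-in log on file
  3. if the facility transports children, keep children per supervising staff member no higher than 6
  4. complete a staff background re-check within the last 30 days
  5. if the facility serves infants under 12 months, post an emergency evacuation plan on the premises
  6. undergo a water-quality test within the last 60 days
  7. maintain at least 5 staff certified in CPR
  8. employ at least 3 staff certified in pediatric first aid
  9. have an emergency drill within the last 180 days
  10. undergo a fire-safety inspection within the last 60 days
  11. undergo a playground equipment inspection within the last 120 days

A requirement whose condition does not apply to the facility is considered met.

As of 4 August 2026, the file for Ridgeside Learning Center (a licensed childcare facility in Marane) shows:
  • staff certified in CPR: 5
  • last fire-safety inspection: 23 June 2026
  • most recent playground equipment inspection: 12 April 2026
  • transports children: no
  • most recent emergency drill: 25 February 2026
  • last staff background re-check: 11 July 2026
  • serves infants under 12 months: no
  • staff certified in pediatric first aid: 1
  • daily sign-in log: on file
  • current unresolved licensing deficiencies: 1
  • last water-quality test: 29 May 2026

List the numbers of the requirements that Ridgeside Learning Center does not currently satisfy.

1. unresolved licensing deficiencies 1 ≤ 1 → met
2. daily sign-in log present → met
3. condition 'transports children' does not hold → requirement n/a → met
4. staff background re-check 24 days ago vs limit 30 → met
5. condition 'serves infants under 12 months' does not hold → requirement n/a → met
6. water-quality test 67 days ago vs limit 60 → not met
7. staff certified in CPR 5 ≥ 5 → met
8. staff certified in pediatric first aid 1 < 3 → not met
9. emergency drill 160 days ago vs limit 180 → met
10. fire-safety inspection 42 days ago vs limit 60 → met
11. playground equipment inspection 114 days ago vs limit 120 → met
Not met: 6, 8

6, 8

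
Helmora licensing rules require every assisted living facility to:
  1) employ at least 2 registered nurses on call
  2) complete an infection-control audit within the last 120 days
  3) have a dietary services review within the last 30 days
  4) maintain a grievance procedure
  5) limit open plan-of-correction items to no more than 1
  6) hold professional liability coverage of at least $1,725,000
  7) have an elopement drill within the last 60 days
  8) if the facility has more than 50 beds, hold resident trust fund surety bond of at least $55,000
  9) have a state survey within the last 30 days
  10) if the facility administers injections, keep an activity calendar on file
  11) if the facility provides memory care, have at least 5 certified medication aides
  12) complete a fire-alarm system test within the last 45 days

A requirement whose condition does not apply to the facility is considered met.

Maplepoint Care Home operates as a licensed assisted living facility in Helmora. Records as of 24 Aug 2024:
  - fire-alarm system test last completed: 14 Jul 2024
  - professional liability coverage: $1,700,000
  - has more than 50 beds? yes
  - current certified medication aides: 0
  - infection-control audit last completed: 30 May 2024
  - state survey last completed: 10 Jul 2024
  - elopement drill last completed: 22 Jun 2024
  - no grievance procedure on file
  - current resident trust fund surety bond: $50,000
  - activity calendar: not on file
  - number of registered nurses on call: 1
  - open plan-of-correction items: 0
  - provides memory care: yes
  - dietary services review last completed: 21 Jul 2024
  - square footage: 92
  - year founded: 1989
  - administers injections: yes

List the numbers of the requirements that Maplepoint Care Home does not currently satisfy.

1, 3, 4, 6, 7, 8, 9, 10, 11

1. registered nurses on call 1 < 2 → not met
2. infection-control audit 86 days ago vs limit 120 → met
3. dietary services review 34 days ago vs limit 30 → not met
4. grievance procedure absent → not met
5. open plan-of-correction items 0 ≤ 1 → met
6. professional liability coverage $1,700,000 < $1,725,000 → not met
7. elopement drill 63 days ago vs limit 60 → not met
8. condition 'has more than 50 beds' holds; resident trust fund surety bond $50,000 < $55,000 → not met
9. state survey 45 days ago vs limit 30 → not met
10. condition 'administers injections' holds; activity calendar absent → not met
11. condition 'provides memory care' holds; certified medication aides 0 < 5 → not met
12. fire-alarm system test 41 days ago vs limit 45 → met
Not met: 1, 3, 4, 6, 7, 8, 9, 10, 11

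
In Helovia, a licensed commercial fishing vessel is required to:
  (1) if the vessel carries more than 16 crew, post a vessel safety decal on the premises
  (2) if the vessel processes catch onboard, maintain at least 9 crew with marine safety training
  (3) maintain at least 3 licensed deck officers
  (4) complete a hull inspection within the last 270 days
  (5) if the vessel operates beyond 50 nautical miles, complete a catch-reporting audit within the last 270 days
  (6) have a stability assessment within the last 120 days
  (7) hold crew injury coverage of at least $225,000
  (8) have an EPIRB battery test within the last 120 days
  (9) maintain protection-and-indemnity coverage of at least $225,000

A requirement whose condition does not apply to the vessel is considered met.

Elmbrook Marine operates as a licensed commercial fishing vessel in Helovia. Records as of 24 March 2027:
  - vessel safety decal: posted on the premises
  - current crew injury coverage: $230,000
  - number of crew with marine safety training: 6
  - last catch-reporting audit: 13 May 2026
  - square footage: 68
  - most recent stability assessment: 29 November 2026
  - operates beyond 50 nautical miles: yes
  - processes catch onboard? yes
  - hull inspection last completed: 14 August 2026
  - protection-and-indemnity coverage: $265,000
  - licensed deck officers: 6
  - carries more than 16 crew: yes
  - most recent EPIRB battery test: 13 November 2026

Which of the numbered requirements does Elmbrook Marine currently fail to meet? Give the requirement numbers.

2, 5, 8

1. condition 'carries more than 16 crew' holds; vessel safety decal present → met
2. condition 'processes catch onboard' holds; crew with marine safety training 6 < 9 → not met
3. licensed deck officers 6 ≥ 3 → met
4. hull inspection 222 days ago vs limit 270 → met
5. condition 'operates beyond 50 nautical miles' holds; catch-reporting audit 315 days ago vs limit 270 → not met
6. stability assessment 115 days ago vs limit 120 → met
7. crew injury coverage $230,000 ≥ $225,000 → met
8. EPIRB battery test 131 days ago vs limit 120 → not met
9. protection-and-indemnity coverage $265,000 ≥ $225,000 → met
Not met: 2, 5, 8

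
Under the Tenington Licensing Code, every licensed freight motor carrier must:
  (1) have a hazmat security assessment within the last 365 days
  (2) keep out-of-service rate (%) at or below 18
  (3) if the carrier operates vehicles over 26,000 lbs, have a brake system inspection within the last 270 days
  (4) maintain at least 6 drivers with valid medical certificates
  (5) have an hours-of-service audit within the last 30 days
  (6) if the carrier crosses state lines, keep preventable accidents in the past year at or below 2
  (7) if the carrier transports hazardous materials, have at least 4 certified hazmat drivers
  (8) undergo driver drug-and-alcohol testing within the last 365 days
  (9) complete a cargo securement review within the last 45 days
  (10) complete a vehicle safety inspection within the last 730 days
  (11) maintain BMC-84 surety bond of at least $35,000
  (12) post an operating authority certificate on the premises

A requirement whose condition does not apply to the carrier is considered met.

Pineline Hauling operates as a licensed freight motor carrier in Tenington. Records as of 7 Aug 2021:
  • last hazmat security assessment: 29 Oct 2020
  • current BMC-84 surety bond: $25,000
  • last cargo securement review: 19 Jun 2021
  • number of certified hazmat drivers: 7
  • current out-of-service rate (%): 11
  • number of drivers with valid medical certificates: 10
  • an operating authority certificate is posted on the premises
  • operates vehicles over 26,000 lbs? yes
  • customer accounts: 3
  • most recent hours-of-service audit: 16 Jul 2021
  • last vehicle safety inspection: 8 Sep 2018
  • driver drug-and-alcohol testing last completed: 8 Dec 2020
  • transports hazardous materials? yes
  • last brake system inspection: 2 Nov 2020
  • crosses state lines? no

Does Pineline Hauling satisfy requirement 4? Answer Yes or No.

4. drivers with valid medical certificates 10 ≥ 6 → met

Yes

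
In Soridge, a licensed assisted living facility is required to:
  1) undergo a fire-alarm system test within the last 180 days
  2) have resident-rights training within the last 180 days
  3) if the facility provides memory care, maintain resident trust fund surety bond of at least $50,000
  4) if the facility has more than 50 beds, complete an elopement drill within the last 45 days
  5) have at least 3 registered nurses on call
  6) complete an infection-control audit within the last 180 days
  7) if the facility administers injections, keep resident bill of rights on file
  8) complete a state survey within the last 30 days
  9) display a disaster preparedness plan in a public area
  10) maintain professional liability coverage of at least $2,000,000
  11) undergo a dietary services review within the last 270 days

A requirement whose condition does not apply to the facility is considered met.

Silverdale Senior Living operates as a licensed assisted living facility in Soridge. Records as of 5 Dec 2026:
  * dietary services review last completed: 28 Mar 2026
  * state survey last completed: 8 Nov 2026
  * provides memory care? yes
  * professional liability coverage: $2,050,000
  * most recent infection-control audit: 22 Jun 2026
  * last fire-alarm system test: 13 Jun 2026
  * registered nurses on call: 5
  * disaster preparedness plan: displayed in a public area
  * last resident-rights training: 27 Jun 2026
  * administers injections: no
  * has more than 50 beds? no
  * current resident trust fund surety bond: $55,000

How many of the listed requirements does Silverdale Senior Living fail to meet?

0

1. fire-alarm system test 175 days ago vs limit 180 → met
2. resident-rights training 161 days ago vs limit 180 → met
3. condition 'provides memory care' holds; resident trust fund surety bond $55,000 ≥ $50,000 → met
4. condition 'has more than 50 beds' does not hold → requirement n/a → met
5. registered nurses on call 5 ≥ 3 → met
6. infection-control audit 166 days ago vs limit 180 → met
7. condition 'administers injections' does not hold → requirement n/a → met
8. state survey 27 days ago vs limit 30 → met
9. disaster preparedness plan present → met
10. professional liability coverage $2,050,000 ≥ $2,000,000 → met
11. dietary services review 252 days ago vs limit 270 → met
Not met: 0 of 11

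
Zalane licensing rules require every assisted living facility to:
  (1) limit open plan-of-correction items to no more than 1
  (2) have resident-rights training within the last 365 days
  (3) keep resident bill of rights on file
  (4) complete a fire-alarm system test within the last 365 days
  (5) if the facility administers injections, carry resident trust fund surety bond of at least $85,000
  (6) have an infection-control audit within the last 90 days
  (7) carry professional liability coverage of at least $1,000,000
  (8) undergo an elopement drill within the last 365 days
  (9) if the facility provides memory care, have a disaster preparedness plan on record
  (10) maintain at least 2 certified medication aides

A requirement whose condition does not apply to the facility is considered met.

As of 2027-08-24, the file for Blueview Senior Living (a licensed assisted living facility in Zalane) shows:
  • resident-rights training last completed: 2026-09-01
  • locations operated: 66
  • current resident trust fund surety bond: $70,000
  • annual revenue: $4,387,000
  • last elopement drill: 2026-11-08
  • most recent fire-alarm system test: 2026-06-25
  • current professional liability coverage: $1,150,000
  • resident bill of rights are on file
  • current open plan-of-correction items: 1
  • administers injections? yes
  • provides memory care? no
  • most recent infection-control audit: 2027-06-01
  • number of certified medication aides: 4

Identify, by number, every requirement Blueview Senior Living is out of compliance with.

4, 5

1. open plan-of-correction items 1 ≤ 1 → met
2. resident-rights training 357 days ago vs limit 365 → met
3. resident bill of rights present → met
4. fire-alarm system test 425 days ago vs limit 365 → not met
5. condition 'administers injections' holds; resident trust fund surety bond $70,000 < $85,000 → not met
6. infection-control audit 84 days ago vs limit 90 → met
7. professional liability coverage $1,150,000 ≥ $1,000,000 → met
8. elopement drill 289 days ago vs limit 365 → met
9. condition 'provides memory care' does not hold → requirement n/a → met
10. certified medication aides 4 ≥ 2 → met
Not met: 4, 5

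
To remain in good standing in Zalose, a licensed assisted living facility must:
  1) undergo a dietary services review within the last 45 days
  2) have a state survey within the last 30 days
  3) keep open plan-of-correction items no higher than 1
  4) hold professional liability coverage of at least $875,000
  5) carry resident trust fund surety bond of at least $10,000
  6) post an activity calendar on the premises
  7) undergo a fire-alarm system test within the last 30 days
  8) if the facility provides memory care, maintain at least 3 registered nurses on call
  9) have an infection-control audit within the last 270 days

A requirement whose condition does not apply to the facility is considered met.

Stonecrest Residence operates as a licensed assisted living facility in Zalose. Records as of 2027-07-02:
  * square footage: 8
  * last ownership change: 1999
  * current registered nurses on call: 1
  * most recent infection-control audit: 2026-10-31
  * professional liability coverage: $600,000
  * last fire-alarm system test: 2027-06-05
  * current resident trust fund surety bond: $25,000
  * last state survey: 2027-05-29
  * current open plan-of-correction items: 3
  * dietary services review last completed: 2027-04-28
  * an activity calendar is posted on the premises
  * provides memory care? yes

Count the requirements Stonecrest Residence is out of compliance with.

1. dietary services review 65 days ago vs limit 45 → not met
2. state survey 34 days ago vs limit 30 → not met
3. open plan-of-correction items 3 > 1 → not met
4. professional liability coverage $600,000 < $875,000 → not met
5. resident trust fund surety bond $25,000 ≥ $10,000 → met
6. activity calendar present → met
7. fire-alarm system test 27 days ago vs limit 30 → met
8. condition 'provides memory care' holds; registered nurses on call 1 < 3 → not met
9. infection-control audit 244 days ago vs limit 270 → met
Not met: 5 of 9

5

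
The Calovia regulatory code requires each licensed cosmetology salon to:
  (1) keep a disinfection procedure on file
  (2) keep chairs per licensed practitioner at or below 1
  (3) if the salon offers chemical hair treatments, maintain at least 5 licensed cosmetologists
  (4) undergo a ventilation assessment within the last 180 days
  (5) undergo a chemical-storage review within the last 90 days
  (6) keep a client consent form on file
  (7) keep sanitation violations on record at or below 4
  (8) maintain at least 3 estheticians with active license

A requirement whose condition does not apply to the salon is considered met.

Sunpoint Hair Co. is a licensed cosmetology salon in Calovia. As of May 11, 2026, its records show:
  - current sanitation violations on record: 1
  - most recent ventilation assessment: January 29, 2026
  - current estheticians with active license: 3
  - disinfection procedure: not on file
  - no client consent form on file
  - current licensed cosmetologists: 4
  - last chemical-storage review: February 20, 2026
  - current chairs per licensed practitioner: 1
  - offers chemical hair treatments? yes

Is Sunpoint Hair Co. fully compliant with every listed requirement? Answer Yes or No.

No

1. disinfection procedure absent → not met
2. chairs per licensed practitioner 1 ≤ 1 → met
3. condition 'offers chemical hair treatments' holds; licensed cosmetologists 4 < 5 → not met
4. ventilation assessment 102 days ago vs limit 180 → met
5. chemical-storage review 80 days ago vs limit 90 → met
6. client consent form absent → not met
7. sanitation violations on record 1 ≤ 4 → met
8. estheticians with active license 3 ≥ 3 → met
Not met: 1, 3, 6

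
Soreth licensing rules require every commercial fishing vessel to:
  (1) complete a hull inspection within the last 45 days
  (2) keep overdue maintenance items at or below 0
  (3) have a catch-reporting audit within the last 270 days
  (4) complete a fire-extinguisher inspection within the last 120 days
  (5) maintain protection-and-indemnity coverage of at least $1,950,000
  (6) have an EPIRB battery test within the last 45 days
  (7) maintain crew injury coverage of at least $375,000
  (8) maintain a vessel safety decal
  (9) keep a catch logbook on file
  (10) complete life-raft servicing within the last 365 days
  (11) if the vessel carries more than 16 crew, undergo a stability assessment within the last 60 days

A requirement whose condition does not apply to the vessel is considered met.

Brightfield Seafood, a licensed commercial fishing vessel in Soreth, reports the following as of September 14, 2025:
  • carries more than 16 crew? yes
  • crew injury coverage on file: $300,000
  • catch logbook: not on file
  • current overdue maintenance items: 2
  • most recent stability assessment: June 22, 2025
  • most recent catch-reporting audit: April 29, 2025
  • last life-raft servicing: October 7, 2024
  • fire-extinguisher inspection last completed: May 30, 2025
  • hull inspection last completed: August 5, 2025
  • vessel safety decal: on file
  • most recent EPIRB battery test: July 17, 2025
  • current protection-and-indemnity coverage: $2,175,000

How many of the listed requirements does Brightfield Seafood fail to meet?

5

1. hull inspection 40 days ago vs limit 45 → met
2. overdue maintenance items 2 > 0 → not met
3. catch-reporting audit 138 days ago vs limit 270 → met
4. fire-extinguisher inspection 107 days ago vs limit 120 → met
5. protection-and-indemnity coverage $2,175,000 ≥ $1,950,000 → met
6. EPIRB battery test 59 days ago vs limit 45 → not met
7. crew injury coverage $300,000 < $375,000 → not met
8. vessel safety decal present → met
9. catch logbook absent → not met
10. life-raft servicing 342 days ago vs limit 365 → met
11. condition 'carries more than 16 crew' holds; stability assessment 84 days ago vs limit 60 → not met
Not met: 5 of 11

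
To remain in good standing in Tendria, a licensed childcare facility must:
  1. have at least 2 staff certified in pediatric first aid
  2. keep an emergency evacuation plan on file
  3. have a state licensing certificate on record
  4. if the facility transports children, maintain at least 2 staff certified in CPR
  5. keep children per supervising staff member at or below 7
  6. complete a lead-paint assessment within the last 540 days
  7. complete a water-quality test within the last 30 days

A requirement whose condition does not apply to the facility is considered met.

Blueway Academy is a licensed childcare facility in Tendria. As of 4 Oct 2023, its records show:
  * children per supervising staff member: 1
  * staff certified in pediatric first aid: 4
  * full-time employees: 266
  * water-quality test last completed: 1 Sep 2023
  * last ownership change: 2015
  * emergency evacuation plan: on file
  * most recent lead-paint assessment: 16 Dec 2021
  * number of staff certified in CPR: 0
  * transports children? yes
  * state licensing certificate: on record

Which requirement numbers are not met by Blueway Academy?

1. staff certified in pediatric first aid 4 ≥ 2 → met
2. emergency evacuation plan present → met
3. state licensing certificate present → met
4. condition 'transports children' holds; staff certified in CPR 0 < 2 → not met
5. children per supervising staff member 1 ≤ 7 → met
6. lead-paint assessment 657 days ago vs limit 540 → not met
7. water-quality test 33 days ago vs limit 30 → not met
Not met: 4, 6, 7

4, 6, 7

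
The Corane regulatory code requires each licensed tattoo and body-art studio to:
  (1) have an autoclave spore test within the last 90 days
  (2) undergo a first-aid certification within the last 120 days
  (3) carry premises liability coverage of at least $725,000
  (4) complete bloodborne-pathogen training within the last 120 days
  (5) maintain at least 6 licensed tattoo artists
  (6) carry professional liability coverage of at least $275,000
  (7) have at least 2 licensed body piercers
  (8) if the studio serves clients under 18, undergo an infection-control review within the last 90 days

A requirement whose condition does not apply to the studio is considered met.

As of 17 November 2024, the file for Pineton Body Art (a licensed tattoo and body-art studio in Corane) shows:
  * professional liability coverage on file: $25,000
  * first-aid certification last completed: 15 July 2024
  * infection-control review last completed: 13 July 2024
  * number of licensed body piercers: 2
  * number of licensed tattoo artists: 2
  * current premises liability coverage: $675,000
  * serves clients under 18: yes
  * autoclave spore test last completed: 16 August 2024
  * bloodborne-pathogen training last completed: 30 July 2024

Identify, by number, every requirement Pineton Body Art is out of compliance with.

1. autoclave spore test 93 days ago vs limit 90 → not met
2. first-aid certification 125 days ago vs limit 120 → not met
3. premises liability coverage $675,000 < $725,000 → not met
4. bloodborne-pathogen training 110 days ago vs limit 120 → met
5. licensed tattoo artists 2 < 6 → not met
6. professional liability coverage $25,000 < $275,000 → not met
7. licensed body piercers 2 ≥ 2 → met
8. condition 'serves clients under 18' holds; infection-control review 127 days ago vs limit 90 → not met
Not met: 1, 2, 3, 5, 6, 8

1, 2, 3, 5, 6, 8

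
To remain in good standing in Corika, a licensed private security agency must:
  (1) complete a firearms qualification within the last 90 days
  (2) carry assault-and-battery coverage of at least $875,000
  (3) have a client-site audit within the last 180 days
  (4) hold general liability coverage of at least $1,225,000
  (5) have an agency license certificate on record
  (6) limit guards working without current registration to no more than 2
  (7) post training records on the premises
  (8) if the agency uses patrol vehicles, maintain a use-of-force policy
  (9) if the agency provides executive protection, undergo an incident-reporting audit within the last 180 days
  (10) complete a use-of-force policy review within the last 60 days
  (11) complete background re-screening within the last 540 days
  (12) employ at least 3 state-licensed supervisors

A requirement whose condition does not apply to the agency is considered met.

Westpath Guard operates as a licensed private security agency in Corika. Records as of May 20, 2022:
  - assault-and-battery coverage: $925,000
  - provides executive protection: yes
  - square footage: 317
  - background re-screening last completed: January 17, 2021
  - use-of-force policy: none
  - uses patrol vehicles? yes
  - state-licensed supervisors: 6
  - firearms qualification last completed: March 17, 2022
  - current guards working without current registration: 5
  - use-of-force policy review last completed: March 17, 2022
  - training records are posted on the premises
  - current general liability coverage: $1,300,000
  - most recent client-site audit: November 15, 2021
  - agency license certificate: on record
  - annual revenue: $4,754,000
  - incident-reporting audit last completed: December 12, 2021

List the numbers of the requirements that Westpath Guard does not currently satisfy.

3, 6, 8, 10

1. firearms qualification 64 days ago vs limit 90 → met
2. assault-and-battery coverage $925,000 ≥ $875,000 → met
3. client-site audit 186 days ago vs limit 180 → not met
4. general liability coverage $1,300,000 ≥ $1,225,000 → met
5. agency license certificate present → met
6. guards working without current registration 5 > 2 → not met
7. training records present → met
8. condition 'uses patrol vehicles' holds; use-of-force policy absent → not met
9. condition 'provides executive protection' holds; incident-reporting audit 159 days ago vs limit 180 → met
10. use-of-force policy review 64 days ago vs limit 60 → not met
11. background re-screening 488 days ago vs limit 540 → met
12. state-licensed supervisors 6 ≥ 3 → met
Not met: 3, 6, 8, 10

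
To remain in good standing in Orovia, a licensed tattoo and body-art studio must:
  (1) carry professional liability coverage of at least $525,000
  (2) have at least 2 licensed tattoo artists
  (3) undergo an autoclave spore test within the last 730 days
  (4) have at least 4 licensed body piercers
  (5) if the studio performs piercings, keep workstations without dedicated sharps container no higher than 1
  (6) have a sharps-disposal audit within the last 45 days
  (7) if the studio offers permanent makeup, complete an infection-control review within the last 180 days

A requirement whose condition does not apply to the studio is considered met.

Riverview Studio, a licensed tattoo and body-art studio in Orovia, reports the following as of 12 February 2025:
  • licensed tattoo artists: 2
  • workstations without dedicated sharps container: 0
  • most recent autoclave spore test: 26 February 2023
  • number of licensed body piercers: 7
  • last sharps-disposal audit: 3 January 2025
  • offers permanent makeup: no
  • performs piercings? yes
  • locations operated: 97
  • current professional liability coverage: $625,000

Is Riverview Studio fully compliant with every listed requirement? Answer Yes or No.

1. professional liability coverage $625,000 ≥ $525,000 → met
2. licensed tattoo artists 2 ≥ 2 → met
3. autoclave spore test 717 days ago vs limit 730 → met
4. licensed body piercers 7 ≥ 4 → met
5. condition 'performs piercings' holds; workstations without dedicated sharps container 0 ≤ 1 → met
6. sharps-disposal audit 40 days ago vs limit 45 → met
7. condition 'offers permanent makeup' does not hold → requirement n/a → met
All met.

Yes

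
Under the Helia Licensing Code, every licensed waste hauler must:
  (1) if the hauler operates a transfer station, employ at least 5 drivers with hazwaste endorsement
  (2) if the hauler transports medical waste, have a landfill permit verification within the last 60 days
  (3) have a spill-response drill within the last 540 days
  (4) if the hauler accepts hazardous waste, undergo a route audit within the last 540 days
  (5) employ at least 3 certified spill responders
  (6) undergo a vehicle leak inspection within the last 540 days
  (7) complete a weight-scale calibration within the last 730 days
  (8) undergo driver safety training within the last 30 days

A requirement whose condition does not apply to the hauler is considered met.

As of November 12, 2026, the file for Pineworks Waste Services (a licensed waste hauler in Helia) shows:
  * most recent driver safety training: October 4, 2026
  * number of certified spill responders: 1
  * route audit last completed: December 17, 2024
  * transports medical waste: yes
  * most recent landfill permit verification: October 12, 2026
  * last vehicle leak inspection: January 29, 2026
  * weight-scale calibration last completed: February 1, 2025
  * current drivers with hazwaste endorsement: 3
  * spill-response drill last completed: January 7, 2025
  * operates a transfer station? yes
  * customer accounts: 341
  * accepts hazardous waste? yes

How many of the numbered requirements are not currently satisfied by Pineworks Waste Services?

5

1. condition 'operates a transfer station' holds; drivers with hazwaste endorsement 3 < 5 → not met
2. condition 'transports medical waste' holds; landfill permit verification 31 days ago vs limit 60 → met
3. spill-response drill 674 days ago vs limit 540 → not met
4. condition 'accepts hazardous waste' holds; route audit 695 days ago vs limit 540 → not met
5. certified spill responders 1 < 3 → not met
6. vehicle leak inspection 287 days ago vs limit 540 → met
7. weight-scale calibration 649 days ago vs limit 730 → met
8. driver safety training 39 days ago vs limit 30 → not met
Not met: 5 of 8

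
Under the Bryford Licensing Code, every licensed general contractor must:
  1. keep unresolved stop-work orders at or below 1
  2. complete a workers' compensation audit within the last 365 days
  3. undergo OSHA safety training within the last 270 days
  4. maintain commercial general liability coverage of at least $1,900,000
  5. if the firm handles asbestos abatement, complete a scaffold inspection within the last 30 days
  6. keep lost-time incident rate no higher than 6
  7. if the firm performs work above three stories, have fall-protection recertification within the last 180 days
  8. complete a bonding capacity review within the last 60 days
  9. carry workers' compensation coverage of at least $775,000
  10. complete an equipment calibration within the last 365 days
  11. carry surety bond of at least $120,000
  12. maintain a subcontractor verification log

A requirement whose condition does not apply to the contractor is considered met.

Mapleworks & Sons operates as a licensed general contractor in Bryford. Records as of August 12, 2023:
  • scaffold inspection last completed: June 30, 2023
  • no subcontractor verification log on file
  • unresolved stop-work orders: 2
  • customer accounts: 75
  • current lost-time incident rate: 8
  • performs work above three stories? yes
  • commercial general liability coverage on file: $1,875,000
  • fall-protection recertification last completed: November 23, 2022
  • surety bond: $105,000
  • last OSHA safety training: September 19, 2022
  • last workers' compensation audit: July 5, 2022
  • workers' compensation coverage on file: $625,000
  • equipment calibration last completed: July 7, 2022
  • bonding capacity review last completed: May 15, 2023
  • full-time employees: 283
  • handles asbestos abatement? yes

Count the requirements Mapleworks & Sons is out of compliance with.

12

1. unresolved stop-work orders 2 > 1 → not met
2. workers' compensation audit 403 days ago vs limit 365 → not met
3. OSHA safety training 327 days ago vs limit 270 → not met
4. commercial general liability coverage $1,875,000 < $1,900,000 → not met
5. condition 'handles asbestos abatement' holds; scaffold inspection 43 days ago vs limit 30 → not met
6. lost-time incident rate 8 > 6 → not met
7. condition 'performs work above three stories' holds; fall-protection recertification 262 days ago vs limit 180 → not met
8. bonding capacity review 89 days ago vs limit 60 → not met
9. workers' compensation coverage $625,000 < $775,000 → not met
10. equipment calibration 401 days ago vs limit 365 → not met
11. surety bond $105,000 < $120,000 → not met
12. subcontractor verification log absent → not met
Not met: 12 of 12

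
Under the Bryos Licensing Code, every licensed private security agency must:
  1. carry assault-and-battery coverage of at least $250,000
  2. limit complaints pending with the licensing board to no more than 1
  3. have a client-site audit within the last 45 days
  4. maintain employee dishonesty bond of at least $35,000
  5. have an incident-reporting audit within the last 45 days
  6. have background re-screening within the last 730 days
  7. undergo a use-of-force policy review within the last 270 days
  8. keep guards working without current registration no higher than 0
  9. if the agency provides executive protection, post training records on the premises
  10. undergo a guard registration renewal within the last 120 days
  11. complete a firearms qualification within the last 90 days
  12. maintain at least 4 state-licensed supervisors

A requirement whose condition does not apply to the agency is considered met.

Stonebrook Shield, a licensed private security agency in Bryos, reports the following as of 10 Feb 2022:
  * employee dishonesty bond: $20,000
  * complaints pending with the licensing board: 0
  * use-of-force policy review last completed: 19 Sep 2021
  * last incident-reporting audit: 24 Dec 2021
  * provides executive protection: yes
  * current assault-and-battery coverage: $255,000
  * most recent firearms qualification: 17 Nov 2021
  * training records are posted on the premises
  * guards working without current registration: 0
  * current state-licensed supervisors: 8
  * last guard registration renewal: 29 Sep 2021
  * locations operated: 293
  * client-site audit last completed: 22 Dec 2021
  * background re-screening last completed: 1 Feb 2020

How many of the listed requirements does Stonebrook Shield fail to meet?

1. assault-and-battery coverage $255,000 ≥ $250,000 → met
2. complaints pending with the licensing board 0 ≤ 1 → met
3. client-site audit 50 days ago vs limit 45 → not met
4. employee dishonesty bond $20,000 < $35,000 → not met
5. incident-reporting audit 48 days ago vs limit 45 → not met
6. background re-screening 740 days ago vs limit 730 → not met
7. use-of-force policy review 144 days ago vs limit 270 → met
8. guards working without current registration 0 ≤ 0 → met
9. condition 'provides executive protection' holds; training records present → met
10. guard registration renewal 134 days ago vs limit 120 → not met
11. firearms qualification 85 days ago vs limit 90 → met
12. state-licensed supervisors 8 ≥ 4 → met
Not met: 5 of 12

5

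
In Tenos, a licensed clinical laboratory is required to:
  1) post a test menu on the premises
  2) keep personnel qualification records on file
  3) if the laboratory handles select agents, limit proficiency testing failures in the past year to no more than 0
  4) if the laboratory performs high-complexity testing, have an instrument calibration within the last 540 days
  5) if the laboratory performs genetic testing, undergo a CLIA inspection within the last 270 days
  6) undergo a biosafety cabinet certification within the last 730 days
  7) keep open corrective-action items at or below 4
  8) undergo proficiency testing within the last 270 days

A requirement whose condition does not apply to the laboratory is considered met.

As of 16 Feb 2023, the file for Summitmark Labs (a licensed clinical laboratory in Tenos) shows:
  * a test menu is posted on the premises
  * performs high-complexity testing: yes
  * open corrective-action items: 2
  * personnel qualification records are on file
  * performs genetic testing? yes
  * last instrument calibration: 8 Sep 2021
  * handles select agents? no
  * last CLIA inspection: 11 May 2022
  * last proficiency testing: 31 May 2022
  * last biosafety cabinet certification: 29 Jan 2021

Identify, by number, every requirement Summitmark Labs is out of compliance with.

5, 6

1. test menu present → met
2. personnel qualification records present → met
3. condition 'handles select agents' does not hold → requirement n/a → met
4. condition 'performs high-complexity testing' holds; instrument calibration 526 days ago vs limit 540 → met
5. condition 'performs genetic testing' holds; CLIA inspection 281 days ago vs limit 270 → not met
6. biosafety cabinet certification 748 days ago vs limit 730 → not met
7. open corrective-action items 2 ≤ 4 → met
8. proficiency testing 261 days ago vs limit 270 → met
Not met: 5, 6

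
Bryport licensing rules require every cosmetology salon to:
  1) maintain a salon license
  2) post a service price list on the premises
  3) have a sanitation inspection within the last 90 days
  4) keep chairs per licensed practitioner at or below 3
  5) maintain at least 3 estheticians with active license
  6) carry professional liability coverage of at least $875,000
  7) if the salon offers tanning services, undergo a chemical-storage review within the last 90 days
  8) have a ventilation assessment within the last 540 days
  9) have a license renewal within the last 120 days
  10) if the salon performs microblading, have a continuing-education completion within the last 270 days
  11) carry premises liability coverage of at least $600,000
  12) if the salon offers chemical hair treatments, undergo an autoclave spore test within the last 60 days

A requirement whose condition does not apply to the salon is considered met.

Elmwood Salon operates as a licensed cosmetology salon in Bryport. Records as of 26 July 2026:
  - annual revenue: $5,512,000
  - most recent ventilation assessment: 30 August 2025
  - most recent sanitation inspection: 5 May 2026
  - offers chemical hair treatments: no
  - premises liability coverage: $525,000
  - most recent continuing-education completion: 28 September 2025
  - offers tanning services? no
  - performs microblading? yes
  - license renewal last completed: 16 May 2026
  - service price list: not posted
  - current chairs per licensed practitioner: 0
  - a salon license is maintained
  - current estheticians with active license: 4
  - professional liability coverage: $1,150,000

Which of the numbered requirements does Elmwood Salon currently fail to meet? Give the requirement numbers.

2, 10, 11

1. salon license present → met
2. service price list absent → not met
3. sanitation inspection 82 days ago vs limit 90 → met
4. chairs per licensed practitioner 0 ≤ 3 → met
5. estheticians with active license 4 ≥ 3 → met
6. professional liability coverage $1,150,000 ≥ $875,000 → met
7. condition 'offers tanning services' does not hold → requirement n/a → met
8. ventilation assessment 330 days ago vs limit 540 → met
9. license renewal 71 days ago vs limit 120 → met
10. condition 'performs microblading' holds; continuing-education completion 301 days ago vs limit 270 → not met
11. premises liability coverage $525,000 < $600,000 → not met
12. condition 'offers chemical hair treatments' does not hold → requirement n/a → met
Not met: 2, 10, 11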